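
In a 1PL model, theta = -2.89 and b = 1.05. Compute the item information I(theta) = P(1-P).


P = 1/(1+exp(-(-2.89-1.05))) = 0.0191
I = P*(1-P) = 0.0191 * 0.9809
I = 0.0187

0.0187


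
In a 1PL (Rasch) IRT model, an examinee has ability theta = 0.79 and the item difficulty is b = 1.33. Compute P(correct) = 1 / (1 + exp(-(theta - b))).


theta - b = 0.79 - 1.33 = -0.54
exp(-(theta - b)) = exp(0.54) = 1.716
P = 1 / (1 + 1.716)
P = 0.3682

0.3682


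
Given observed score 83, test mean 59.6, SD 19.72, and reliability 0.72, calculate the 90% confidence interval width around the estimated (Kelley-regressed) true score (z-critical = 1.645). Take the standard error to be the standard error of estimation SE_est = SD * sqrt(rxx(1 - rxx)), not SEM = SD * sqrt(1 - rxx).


True score estimate = 0.72*83 + 0.28*59.6 = 76.448
SE_est = SD * sqrt(rxx * (1 - rxx)) = 19.72 * sqrt(0.72 * 0.28) = 19.72 * sqrt(0.2016) = 8.854258
CI = T_est +/- z * SE_est, so width = 2 * z * SE_est = 2 * 1.645 * 8.854258
Width = 29.1305

29.1305


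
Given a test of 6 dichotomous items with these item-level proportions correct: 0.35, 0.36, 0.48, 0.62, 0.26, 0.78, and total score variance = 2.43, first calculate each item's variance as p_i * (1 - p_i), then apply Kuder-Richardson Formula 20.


For each item, compute p_i * q_i:
  Item 1: 0.35 * 0.65 = 0.2275
  Item 2: 0.36 * 0.64 = 0.2304
  Item 3: 0.48 * 0.52 = 0.2496
  Item 4: 0.62 * 0.38 = 0.2356
  Item 5: 0.26 * 0.74 = 0.1924
  Item 6: 0.78 * 0.22 = 0.1716
Sum(p_i * q_i) = 0.2275 + 0.2304 + 0.2496 + 0.2356 + 0.1924 + 0.1716 = 1.3071
KR-20 = (k/(k-1)) * (1 - Sum(p_i*q_i) / Var_total)
= (6/5) * (1 - 1.3071/2.43)
= 1.2 * 0.4621
KR-20 = 0.5545

0.5545


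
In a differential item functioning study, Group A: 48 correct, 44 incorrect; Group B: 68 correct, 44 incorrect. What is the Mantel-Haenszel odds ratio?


Odds_A = 48/44 = 1.0909
Odds_B = 68/44 = 1.5455
OR = Odds_A / Odds_B = 1.0909 / 1.5455
Exactly, OR = (48 * 44) / (44 * 68) = 2112 / 2992
OR = 0.7059

0.7059


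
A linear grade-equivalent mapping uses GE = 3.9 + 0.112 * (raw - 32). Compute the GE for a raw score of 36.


raw - median = 36 - 32 = 4
slope * diff = 0.112 * 4 = 0.448
GE = 3.9 + 0.448
GE = 4.348

4.348


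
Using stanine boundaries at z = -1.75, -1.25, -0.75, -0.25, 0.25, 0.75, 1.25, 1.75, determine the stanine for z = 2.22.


Stanine boundaries: [-1.75, -1.25, -0.75, -0.25, 0.25, 0.75, 1.25, 1.75]
z = 2.22
Check each boundary:
  z >= -1.75 -> could be stanine 2
  z >= -1.25 -> could be stanine 3
  z >= -0.75 -> could be stanine 4
  z >= -0.25 -> could be stanine 5
  z >= 0.25 -> could be stanine 6
  z >= 0.75 -> could be stanine 7
  z >= 1.25 -> could be stanine 8
  z >= 1.75 -> could be stanine 9
Highest qualifying boundary gives stanine = 9

9


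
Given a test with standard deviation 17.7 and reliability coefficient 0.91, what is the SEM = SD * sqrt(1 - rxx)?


SEM = SD * sqrt(1 - rxx)
SEM = 17.7 * sqrt(1 - 0.91)
SEM = 17.7 * sqrt(0.09) = 17.7 * 0.3
SEM = 5.31

5.31


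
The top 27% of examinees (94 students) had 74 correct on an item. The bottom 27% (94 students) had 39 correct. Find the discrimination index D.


p_upper = 74/94 = 0.7872
p_lower = 39/94 = 0.4149
D = 0.7872 - 0.4149 = 0.3723

0.3723


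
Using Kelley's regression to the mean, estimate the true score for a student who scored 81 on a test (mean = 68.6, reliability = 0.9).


T_est = rxx * X + (1 - rxx) * mean
T_est = 0.9 * 81 + 0.1 * 68.6
T_est = 72.9 + 6.86
T_est = 79.76

79.76


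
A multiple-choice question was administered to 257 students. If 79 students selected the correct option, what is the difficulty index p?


Item difficulty p = number correct / total examinees
p = 79 / 257
p = 0.3074

0.3074


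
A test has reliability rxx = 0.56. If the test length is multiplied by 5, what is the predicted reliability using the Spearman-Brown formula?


r_new = (n * rxx) / (1 + (n-1) * rxx)
r_new = (5 * 0.56) / (1 + 4 * 0.56)
r_new = 2.8 / 3.24
r_new = 0.8642

0.8642


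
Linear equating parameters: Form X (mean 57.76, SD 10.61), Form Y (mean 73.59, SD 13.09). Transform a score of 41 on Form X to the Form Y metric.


slope = SD_Y / SD_X = 13.09 / 10.61 ~ 1.2337
intercept = mean_Y - slope * mean_X = 73.59 - (13.09 / 10.61) * 57.76 ~ 2.3291
Y = slope * X + intercept. To avoid rounding drift from the rounded slope/intercept, evaluate the equivalent form Y = mean_Y + SD_Y * (X - mean_X) / SD_X at full precision:
Y = 73.59 + 13.09 * (41 - 57.76) / 10.61
Y = 73.59 - 13.09 * 16.76 / 10.61
Y = 73.59 - 219.3884 / 10.61
Y = 73.59 - 20.6775
Y = 52.9125

52.9125


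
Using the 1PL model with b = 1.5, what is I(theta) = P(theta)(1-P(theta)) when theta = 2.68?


P = 1/(1+exp(-(2.68-1.5))) = 0.7649
I = P*(1-P) = 0.7649 * 0.2351
I = 0.1798

0.1798


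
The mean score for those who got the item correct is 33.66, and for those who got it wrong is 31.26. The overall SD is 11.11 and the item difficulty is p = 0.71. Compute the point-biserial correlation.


q = 1 - p = 0.29
rpb = ((M1 - M0) / SD) * sqrt(p * q)
rpb = ((33.66 - 31.26) / 11.11) * sqrt(0.71 * 0.29)
rpb = 0.098

0.098


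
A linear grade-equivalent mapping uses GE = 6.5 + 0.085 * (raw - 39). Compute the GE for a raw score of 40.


raw - median = 40 - 39 = 1
slope * diff = 0.085 * 1 = 0.085
GE = 6.5 + 0.085
GE = 6.585

6.585


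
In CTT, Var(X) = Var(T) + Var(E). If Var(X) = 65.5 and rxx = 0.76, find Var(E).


var_true = rxx * var_obs = 0.76 * 65.5 = 49.78
var_error = var_obs - var_true
var_error = 65.5 - 49.78
var_error = 15.72

15.72


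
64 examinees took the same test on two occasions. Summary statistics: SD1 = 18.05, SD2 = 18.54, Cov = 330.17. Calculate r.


r = cov(X,Y) / (SD_X * SD_Y)
r = 330.17 / (18.05 * 18.54)
r = 330.17 / 334.647
r = 0.9866

0.9866


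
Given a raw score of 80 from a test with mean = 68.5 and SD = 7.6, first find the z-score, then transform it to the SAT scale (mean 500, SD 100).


z = (X - mean) / SD = (80 - 68.5) / 7.6
z = 11.5 / 7.6
z = 1.5132
SAT-scale = SAT = 500 + 100z
Carry z at full precision (z = 11.5 / 7.6) into the conversion:
SAT-scale = 500 + 100 * (11.5 / 7.6) = 500 + 1150 / 7.6
SAT-scale = 500 + 151.3158
SAT-scale = 651.3158

651.3158


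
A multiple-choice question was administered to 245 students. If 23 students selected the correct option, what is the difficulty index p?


Item difficulty p = number correct / total examinees
p = 23 / 245
p = 0.0939

0.0939


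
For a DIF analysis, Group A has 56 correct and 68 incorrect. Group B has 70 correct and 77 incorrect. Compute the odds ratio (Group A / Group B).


Odds_A = 56/68 = 0.8235
Odds_B = 70/77 = 0.9091
OR = Odds_A / Odds_B = 0.8235 / 0.9091
Exactly, OR = (56 * 77) / (68 * 70) = 4312 / 4760
OR = 0.9059

0.9059


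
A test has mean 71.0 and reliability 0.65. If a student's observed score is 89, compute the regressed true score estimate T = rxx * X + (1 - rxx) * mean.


T_est = rxx * X + (1 - rxx) * mean
T_est = 0.65 * 89 + 0.35 * 71.0
T_est = 57.85 + 24.85
T_est = 82.7

82.7


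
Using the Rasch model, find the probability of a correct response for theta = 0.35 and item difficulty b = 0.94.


theta - b = 0.35 - 0.94 = -0.59
exp(-(theta - b)) = exp(0.59) = 1.804
P = 1 / (1 + 1.804)
P = 0.3566

0.3566


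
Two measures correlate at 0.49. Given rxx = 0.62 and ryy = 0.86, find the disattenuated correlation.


r_corrected = rxy / sqrt(rxx * ryy)
= 0.49 / sqrt(0.62 * 0.86)
= 0.49 / sqrt(0.5332)
= 0.49 / 0.730205
r_corrected = 0.671

0.671


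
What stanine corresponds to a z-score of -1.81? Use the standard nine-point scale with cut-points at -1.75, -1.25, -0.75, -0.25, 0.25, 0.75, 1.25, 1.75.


Stanine boundaries: [-1.75, -1.25, -0.75, -0.25, 0.25, 0.75, 1.25, 1.75]
z = -1.81
Check each boundary:
  z < -1.75
  z < -1.25
  z < -0.75
  z < -0.25
  z < 0.25
  z < 0.75
  z < 1.25
  z < 1.75
Highest qualifying boundary gives stanine = 1

1


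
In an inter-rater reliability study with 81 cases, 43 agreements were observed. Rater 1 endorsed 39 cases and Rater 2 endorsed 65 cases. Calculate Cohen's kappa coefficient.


P_o = 43/81 = 0.530864
P_e = (39*65 + 42*16) / 6561 = 0.488797
kappa = (P_o - P_e) / (1 - P_e)
kappa = (0.530864 - 0.488797) / (1 - 0.488797)
kappa = 0.0823

0.0823


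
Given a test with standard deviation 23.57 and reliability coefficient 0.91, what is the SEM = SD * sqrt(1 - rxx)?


SEM = SD * sqrt(1 - rxx)
SEM = 23.57 * sqrt(1 - 0.91)
SEM = 23.57 * sqrt(0.09) = 23.57 * 0.3
SEM = 7.071

7.071


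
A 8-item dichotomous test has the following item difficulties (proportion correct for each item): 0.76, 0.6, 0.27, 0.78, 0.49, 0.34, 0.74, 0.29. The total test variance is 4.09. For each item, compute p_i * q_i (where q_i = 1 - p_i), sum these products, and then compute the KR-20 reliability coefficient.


For each item, compute p_i * q_i:
  Item 1: 0.76 * 0.24 = 0.1824
  Item 2: 0.6 * 0.4 = 0.24
  Item 3: 0.27 * 0.73 = 0.1971
  Item 4: 0.78 * 0.22 = 0.1716
  Item 5: 0.49 * 0.51 = 0.2499
  Item 6: 0.34 * 0.66 = 0.2244
  Item 7: 0.74 * 0.26 = 0.1924
  Item 8: 0.29 * 0.71 = 0.2059
Sum(p_i * q_i) = 0.1824 + 0.24 + 0.1971 + 0.1716 + 0.2499 + 0.2244 + 0.1924 + 0.2059 = 1.6637
KR-20 = (k/(k-1)) * (1 - Sum(p_i*q_i) / Var_total)
= (8/7) * (1 - 1.6637/4.09)
= 1.1429 * 0.5932
KR-20 = 0.678

0.678


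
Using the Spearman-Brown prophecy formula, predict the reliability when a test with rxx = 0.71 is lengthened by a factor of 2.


r_new = (n * rxx) / (1 + (n-1) * rxx)
r_new = (2 * 0.71) / (1 + 1 * 0.71)
r_new = 1.42 / 1.71
r_new = 0.8304

0.8304


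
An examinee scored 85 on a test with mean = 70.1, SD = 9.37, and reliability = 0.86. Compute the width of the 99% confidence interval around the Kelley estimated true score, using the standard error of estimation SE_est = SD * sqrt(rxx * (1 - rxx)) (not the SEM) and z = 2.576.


True score estimate = 0.86*85 + 0.14*70.1 = 82.914
SE_est = SD * sqrt(rxx * (1 - rxx)) = 9.37 * sqrt(0.86 * 0.14) = 9.37 * sqrt(0.1204) = 3.251268
CI = T_est +/- z * SE_est, so width = 2 * z * SE_est = 2 * 2.576 * 3.251268
Width = 16.7505

16.7505


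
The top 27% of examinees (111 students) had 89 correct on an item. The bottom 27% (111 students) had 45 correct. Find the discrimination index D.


p_upper = 89/111 = 0.8018
p_lower = 45/111 = 0.4054
D = 0.8018 - 0.4054 = 0.3964

0.3964


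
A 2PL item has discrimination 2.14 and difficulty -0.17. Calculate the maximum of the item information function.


For 2PL, max info at theta = b = -0.17
I_max = a^2 / 4 = 2.14^2 / 4
= 4.5796 / 4
I_max = 1.1449

1.1449


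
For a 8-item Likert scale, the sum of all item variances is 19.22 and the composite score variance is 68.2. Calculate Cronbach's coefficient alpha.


alpha = (k/(k-1)) * (1 - sum(si^2)/s_total^2)
= (8/7) * (1 - 19.22/68.2)
alpha = 0.8208

0.8208


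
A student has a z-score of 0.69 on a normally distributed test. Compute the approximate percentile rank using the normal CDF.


CDF(z) = 0.5 * (1 + erf(z/sqrt(2)))
erf(0.4879) = 0.5098
CDF = 0.7549
Percentile rank = 0.7549 * 100 = 75.49

75.49


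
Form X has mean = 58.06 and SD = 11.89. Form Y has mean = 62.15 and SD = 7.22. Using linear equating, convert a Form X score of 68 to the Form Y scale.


slope = SD_Y / SD_X = 7.22 / 11.89 ~ 0.6072
intercept = mean_Y - slope * mean_X = 62.15 - (7.22 / 11.89) * 58.06 ~ 26.8941
Y = slope * X + intercept. To avoid rounding drift from the rounded slope/intercept, evaluate the equivalent form Y = mean_Y + SD_Y * (X - mean_X) / SD_X at full precision:
Y = 62.15 + 7.22 * (68 - 58.06) / 11.89
Y = 62.15 + 7.22 * 9.94 / 11.89
Y = 62.15 + 71.7668 / 11.89
Y = 62.15 + 6.0359
Y = 68.1859

68.1859


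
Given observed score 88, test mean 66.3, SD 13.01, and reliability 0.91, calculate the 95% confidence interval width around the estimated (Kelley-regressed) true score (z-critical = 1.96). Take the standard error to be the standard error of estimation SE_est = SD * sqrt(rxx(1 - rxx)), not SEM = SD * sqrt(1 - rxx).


True score estimate = 0.91*88 + 0.09*66.3 = 86.047
SE_est = SD * sqrt(rxx * (1 - rxx)) = 13.01 * sqrt(0.91 * 0.09) = 13.01 * sqrt(0.0819) = 3.723225
CI = T_est +/- z * SE_est, so width = 2 * z * SE_est = 2 * 1.96 * 3.723225
Width = 14.595

14.595


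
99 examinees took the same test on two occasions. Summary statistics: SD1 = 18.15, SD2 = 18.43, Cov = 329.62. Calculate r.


r = cov(X,Y) / (SD_X * SD_Y)
r = 329.62 / (18.15 * 18.43)
r = 329.62 / 334.5045
r = 0.9854

0.9854


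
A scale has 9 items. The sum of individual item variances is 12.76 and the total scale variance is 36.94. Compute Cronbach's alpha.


alpha = (k/(k-1)) * (1 - sum(si^2)/s_total^2)
= (9/8) * (1 - 12.76/36.94)
alpha = 0.7364

0.7364


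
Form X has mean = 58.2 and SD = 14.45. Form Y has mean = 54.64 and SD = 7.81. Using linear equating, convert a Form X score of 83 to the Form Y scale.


slope = SD_Y / SD_X = 7.81 / 14.45 ~ 0.5405
intercept = mean_Y - slope * mean_X = 54.64 - (7.81 / 14.45) * 58.2 ~ 23.1838
Y = slope * X + intercept. To avoid rounding drift from the rounded slope/intercept, evaluate the equivalent form Y = mean_Y + SD_Y * (X - mean_X) / SD_X at full precision:
Y = 54.64 + 7.81 * (83 - 58.2) / 14.45
Y = 54.64 + 7.81 * 24.8 / 14.45
Y = 54.64 + 193.688 / 14.45
Y = 54.64 + 13.404
Y = 68.044

68.044


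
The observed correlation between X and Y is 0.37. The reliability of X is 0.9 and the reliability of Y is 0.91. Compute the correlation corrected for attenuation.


r_corrected = rxy / sqrt(rxx * ryy)
= 0.37 / sqrt(0.9 * 0.91)
= 0.37 / sqrt(0.819)
= 0.37 / 0.904986
r_corrected = 0.4088

0.4088


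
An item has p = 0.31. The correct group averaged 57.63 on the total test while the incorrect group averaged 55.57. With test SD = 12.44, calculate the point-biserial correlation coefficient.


q = 1 - p = 0.69
rpb = ((M1 - M0) / SD) * sqrt(p * q)
rpb = ((57.63 - 55.57) / 12.44) * sqrt(0.31 * 0.69)
rpb = 0.0766

0.0766


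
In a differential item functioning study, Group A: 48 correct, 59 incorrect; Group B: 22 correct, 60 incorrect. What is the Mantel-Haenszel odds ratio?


Odds_A = 48/59 = 0.8136
Odds_B = 22/60 = 0.3667
OR = Odds_A / Odds_B = 0.8136 / 0.3667
Exactly, OR = (48 * 60) / (59 * 22) = 2880 / 1298
OR = 2.2188

2.2188


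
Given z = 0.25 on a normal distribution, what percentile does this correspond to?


CDF(z) = 0.5 * (1 + erf(z/sqrt(2)))
erf(0.1768) = 0.1974
CDF = 0.5987
Percentile rank = 0.5987 * 100 = 59.87

59.87


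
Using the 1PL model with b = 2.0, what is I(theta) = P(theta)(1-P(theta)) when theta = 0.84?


P = 1/(1+exp(-(0.84-2.0))) = 0.2387
I = P*(1-P) = 0.2387 * 0.7613
I = 0.1817

0.1817


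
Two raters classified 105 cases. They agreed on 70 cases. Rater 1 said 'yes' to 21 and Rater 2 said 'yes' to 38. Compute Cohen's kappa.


P_o = 70/105 = 0.666667
P_e = (21*38 + 84*67) / 11025 = 0.582857
kappa = (P_o - P_e) / (1 - P_e)
kappa = (0.666667 - 0.582857) / (1 - 0.582857)
kappa = 0.2009

0.2009


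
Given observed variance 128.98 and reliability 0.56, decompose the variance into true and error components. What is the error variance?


var_true = rxx * var_obs = 0.56 * 128.98 = 72.2288
var_error = var_obs - var_true
var_error = 128.98 - 72.2288
var_error = 56.7512

56.7512


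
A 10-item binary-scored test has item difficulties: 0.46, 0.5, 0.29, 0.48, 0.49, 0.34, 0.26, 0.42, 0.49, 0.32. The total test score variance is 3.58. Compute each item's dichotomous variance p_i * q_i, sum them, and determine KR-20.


For each item, compute p_i * q_i:
  Item 1: 0.46 * 0.54 = 0.2484
  Item 2: 0.5 * 0.5 = 0.25
  Item 3: 0.29 * 0.71 = 0.2059
  Item 4: 0.48 * 0.52 = 0.2496
  Item 5: 0.49 * 0.51 = 0.2499
  Item 6: 0.34 * 0.66 = 0.2244
  Item 7: 0.26 * 0.74 = 0.1924
  Item 8: 0.42 * 0.58 = 0.2436
  Item 9: 0.49 * 0.51 = 0.2499
  Item 10: 0.32 * 0.68 = 0.2176
Sum(p_i * q_i) = 0.2484 + 0.25 + 0.2059 + 0.2496 + 0.2499 + 0.2244 + 0.1924 + 0.2436 + 0.2499 + 0.2176 = 2.3317
KR-20 = (k/(k-1)) * (1 - Sum(p_i*q_i) / Var_total)
= (10/9) * (1 - 2.3317/3.58)
= 1.1111 * 0.3487
KR-20 = 0.3874

0.3874


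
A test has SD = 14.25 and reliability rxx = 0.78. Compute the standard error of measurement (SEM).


SEM = SD * sqrt(1 - rxx)
SEM = 14.25 * sqrt(1 - 0.78)
SEM = 14.25 * sqrt(0.22) = 14.25 * 0.469042
SEM = 6.6838

6.6838


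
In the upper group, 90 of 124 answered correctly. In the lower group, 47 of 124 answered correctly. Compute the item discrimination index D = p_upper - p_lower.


p_upper = 90/124 = 0.7258
p_lower = 47/124 = 0.379
D = 0.7258 - 0.379 = 0.3468

0.3468


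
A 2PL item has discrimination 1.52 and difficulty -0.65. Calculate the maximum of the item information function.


For 2PL, max info at theta = b = -0.65
I_max = a^2 / 4 = 1.52^2 / 4
= 2.3104 / 4
I_max = 0.5776

0.5776


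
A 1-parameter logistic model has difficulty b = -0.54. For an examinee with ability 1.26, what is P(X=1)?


theta - b = 1.26 - -0.54 = 1.8
exp(-(theta - b)) = exp(-1.8) = 0.1653
P = 1 / (1 + 0.1653)
P = 0.8581

0.8581


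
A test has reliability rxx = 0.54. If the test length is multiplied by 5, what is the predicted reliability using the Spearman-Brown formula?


r_new = (n * rxx) / (1 + (n-1) * rxx)
r_new = (5 * 0.54) / (1 + 4 * 0.54)
r_new = 2.7 / 3.16
r_new = 0.8544

0.8544


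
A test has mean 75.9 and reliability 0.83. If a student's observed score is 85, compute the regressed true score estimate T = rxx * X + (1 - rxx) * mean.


T_est = rxx * X + (1 - rxx) * mean
T_est = 0.83 * 85 + 0.17 * 75.9
T_est = 70.55 + 12.903
T_est = 83.453

83.453


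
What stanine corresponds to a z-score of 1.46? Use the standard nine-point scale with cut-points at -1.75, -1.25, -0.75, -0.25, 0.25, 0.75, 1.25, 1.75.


Stanine boundaries: [-1.75, -1.25, -0.75, -0.25, 0.25, 0.75, 1.25, 1.75]
z = 1.46
Check each boundary:
  z >= -1.75 -> could be stanine 2
  z >= -1.25 -> could be stanine 3
  z >= -0.75 -> could be stanine 4
  z >= -0.25 -> could be stanine 5
  z >= 0.25 -> could be stanine 6
  z >= 0.75 -> could be stanine 7
  z >= 1.25 -> could be stanine 8
  z < 1.75
Highest qualifying boundary gives stanine = 8

8


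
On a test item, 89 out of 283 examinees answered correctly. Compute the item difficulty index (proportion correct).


Item difficulty p = number correct / total examinees
p = 89 / 283
p = 0.3145

0.3145


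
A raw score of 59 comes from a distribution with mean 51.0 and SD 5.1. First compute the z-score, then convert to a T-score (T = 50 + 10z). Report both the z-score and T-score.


z = (X - mean) / SD = (59 - 51.0) / 5.1
z = 8.0 / 5.1
z = 1.5686
T-score = T = 50 + 10z
Carry z at full precision (z = 8.0 / 5.1) into the conversion:
T-score = 50 + 10 * (8.0 / 5.1) = 50 + 80 / 5.1
T-score = 50 + 15.6863
T-score = 65.6863

65.6863


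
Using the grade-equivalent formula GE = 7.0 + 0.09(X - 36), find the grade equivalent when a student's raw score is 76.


raw - median = 76 - 36 = 40
slope * diff = 0.09 * 40 = 3.6
GE = 7.0 + 3.6
GE = 10.6

10.6


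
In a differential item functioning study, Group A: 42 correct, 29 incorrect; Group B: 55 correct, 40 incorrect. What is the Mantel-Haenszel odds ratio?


Odds_A = 42/29 = 1.4483
Odds_B = 55/40 = 1.375
OR = Odds_A / Odds_B = 1.4483 / 1.375
Exactly, OR = (42 * 40) / (29 * 55) = 1680 / 1595
OR = 1.0533

1.0533


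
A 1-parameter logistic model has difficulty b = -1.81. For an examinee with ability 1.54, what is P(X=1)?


theta - b = 1.54 - -1.81 = 3.35
exp(-(theta - b)) = exp(-3.35) = 0.0351
P = 1 / (1 + 0.0351)
P = 0.9661

0.9661


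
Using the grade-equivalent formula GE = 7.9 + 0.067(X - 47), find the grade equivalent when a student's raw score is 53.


raw - median = 53 - 47 = 6
slope * diff = 0.067 * 6 = 0.402
GE = 7.9 + 0.402
GE = 8.302

8.302


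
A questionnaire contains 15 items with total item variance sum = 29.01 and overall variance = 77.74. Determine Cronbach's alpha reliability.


alpha = (k/(k-1)) * (1 - sum(si^2)/s_total^2)
= (15/14) * (1 - 29.01/77.74)
alpha = 0.6716

0.6716


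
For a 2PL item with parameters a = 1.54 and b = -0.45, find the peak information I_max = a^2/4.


For 2PL, max info at theta = b = -0.45
I_max = a^2 / 4 = 1.54^2 / 4
= 2.3716 / 4
I_max = 0.5929

0.5929


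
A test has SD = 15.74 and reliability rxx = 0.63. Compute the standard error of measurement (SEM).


SEM = SD * sqrt(1 - rxx)
SEM = 15.74 * sqrt(1 - 0.63)
SEM = 15.74 * sqrt(0.37) = 15.74 * 0.608276
SEM = 9.5743

9.5743


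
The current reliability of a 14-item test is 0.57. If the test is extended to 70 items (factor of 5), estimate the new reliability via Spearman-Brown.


r_new = (n * rxx) / (1 + (n-1) * rxx)
r_new = (5 * 0.57) / (1 + 4 * 0.57)
r_new = 2.85 / 3.28
r_new = 0.8689

0.8689


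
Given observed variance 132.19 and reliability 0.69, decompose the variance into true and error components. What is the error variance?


var_true = rxx * var_obs = 0.69 * 132.19 = 91.2111
var_error = var_obs - var_true
var_error = 132.19 - 91.2111
var_error = 40.9789

40.9789


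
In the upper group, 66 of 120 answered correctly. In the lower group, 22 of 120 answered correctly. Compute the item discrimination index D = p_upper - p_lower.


p_upper = 66/120 = 0.55
p_lower = 22/120 = 0.1833
D = 0.55 - 0.1833 = 0.3667

0.3667


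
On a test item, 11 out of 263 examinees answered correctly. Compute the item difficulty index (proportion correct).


Item difficulty p = number correct / total examinees
p = 11 / 263
p = 0.0418

0.0418


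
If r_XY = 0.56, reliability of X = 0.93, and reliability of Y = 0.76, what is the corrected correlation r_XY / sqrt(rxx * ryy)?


r_corrected = rxy / sqrt(rxx * ryy)
= 0.56 / sqrt(0.93 * 0.76)
= 0.56 / sqrt(0.7068)
= 0.56 / 0.840714
r_corrected = 0.6661

0.6661


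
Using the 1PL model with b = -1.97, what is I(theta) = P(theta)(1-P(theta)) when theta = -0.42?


P = 1/(1+exp(-(-0.42--1.97))) = 0.8249
I = P*(1-P) = 0.8249 * 0.1751
I = 0.1444

0.1444


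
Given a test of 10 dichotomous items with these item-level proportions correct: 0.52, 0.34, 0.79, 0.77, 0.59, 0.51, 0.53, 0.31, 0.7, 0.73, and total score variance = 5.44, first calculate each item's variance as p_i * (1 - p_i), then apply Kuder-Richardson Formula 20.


For each item, compute p_i * q_i:
  Item 1: 0.52 * 0.48 = 0.2496
  Item 2: 0.34 * 0.66 = 0.2244
  Item 3: 0.79 * 0.21 = 0.1659
  Item 4: 0.77 * 0.23 = 0.1771
  Item 5: 0.59 * 0.41 = 0.2419
  Item 6: 0.51 * 0.49 = 0.2499
  Item 7: 0.53 * 0.47 = 0.2491
  Item 8: 0.31 * 0.69 = 0.2139
  Item 9: 0.7 * 0.3 = 0.21
  Item 10: 0.73 * 0.27 = 0.1971
Sum(p_i * q_i) = 0.2496 + 0.2244 + 0.1659 + 0.1771 + 0.2419 + 0.2499 + 0.2491 + 0.2139 + 0.21 + 0.1971 = 2.1789
KR-20 = (k/(k-1)) * (1 - Sum(p_i*q_i) / Var_total)
= (10/9) * (1 - 2.1789/5.44)
= 1.1111 * 0.5995
KR-20 = 0.6661

0.6661


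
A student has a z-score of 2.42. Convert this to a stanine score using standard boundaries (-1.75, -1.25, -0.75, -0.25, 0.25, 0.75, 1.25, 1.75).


Stanine boundaries: [-1.75, -1.25, -0.75, -0.25, 0.25, 0.75, 1.25, 1.75]
z = 2.42
Check each boundary:
  z >= -1.75 -> could be stanine 2
  z >= -1.25 -> could be stanine 3
  z >= -0.75 -> could be stanine 4
  z >= -0.25 -> could be stanine 5
  z >= 0.25 -> could be stanine 6
  z >= 0.75 -> could be stanine 7
  z >= 1.25 -> could be stanine 8
  z >= 1.75 -> could be stanine 9
Highest qualifying boundary gives stanine = 9

9


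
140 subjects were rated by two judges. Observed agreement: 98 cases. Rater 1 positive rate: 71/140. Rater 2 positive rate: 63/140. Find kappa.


P_o = 98/140 = 0.7
P_e = (71*63 + 69*77) / 19600 = 0.499286
kappa = (P_o - P_e) / (1 - P_e)
kappa = (0.7 - 0.499286) / (1 - 0.499286)
kappa = 0.4009

0.4009


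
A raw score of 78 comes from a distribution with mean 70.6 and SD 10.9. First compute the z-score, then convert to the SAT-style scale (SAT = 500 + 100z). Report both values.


z = (X - mean) / SD = (78 - 70.6) / 10.9
z = 7.4 / 10.9
z = 0.6789
SAT-scale = SAT = 500 + 100z
Carry z at full precision (z = 7.4 / 10.9) into the conversion:
SAT-scale = 500 + 100 * (7.4 / 10.9) = 500 + 740 / 10.9
SAT-scale = 500 + 67.8899
SAT-scale = 567.8899

567.8899


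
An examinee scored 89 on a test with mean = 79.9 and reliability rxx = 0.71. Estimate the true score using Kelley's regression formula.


T_est = rxx * X + (1 - rxx) * mean
T_est = 0.71 * 89 + 0.29 * 79.9
T_est = 63.19 + 23.171
T_est = 86.361

86.361


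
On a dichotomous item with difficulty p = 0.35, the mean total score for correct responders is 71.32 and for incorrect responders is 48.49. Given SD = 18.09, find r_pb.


q = 1 - p = 0.65
rpb = ((M1 - M0) / SD) * sqrt(p * q)
rpb = ((71.32 - 48.49) / 18.09) * sqrt(0.35 * 0.65)
rpb = 0.6019

0.6019


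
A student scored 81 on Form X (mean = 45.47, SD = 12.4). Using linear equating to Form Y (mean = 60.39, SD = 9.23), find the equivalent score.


slope = SD_Y / SD_X = 9.23 / 12.4 ~ 0.7444
intercept = mean_Y - slope * mean_X = 60.39 - (9.23 / 12.4) * 45.47 ~ 26.5442
Y = slope * X + intercept. To avoid rounding drift from the rounded slope/intercept, evaluate the equivalent form Y = mean_Y + SD_Y * (X - mean_X) / SD_X at full precision:
Y = 60.39 + 9.23 * (81 - 45.47) / 12.4
Y = 60.39 + 9.23 * 35.53 / 12.4
Y = 60.39 + 327.9419 / 12.4
Y = 60.39 + 26.4469
Y = 86.8369

86.8369


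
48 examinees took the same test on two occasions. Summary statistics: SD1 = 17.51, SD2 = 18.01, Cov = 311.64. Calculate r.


r = cov(X,Y) / (SD_X * SD_Y)
r = 311.64 / (17.51 * 18.01)
r = 311.64 / 315.3551
r = 0.9882

0.9882


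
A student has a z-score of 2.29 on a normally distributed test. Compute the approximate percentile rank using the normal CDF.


CDF(z) = 0.5 * (1 + erf(z/sqrt(2)))
erf(1.6193) = 0.978
CDF = 0.989
Percentile rank = 0.989 * 100 = 98.9

98.9


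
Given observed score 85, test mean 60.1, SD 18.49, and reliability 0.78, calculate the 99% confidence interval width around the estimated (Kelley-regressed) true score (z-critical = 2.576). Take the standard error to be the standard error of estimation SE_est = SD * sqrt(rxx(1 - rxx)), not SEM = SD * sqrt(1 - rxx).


True score estimate = 0.78*85 + 0.22*60.1 = 79.522
SE_est = SD * sqrt(rxx * (1 - rxx)) = 18.49 * sqrt(0.78 * 0.22) = 18.49 * sqrt(0.1716) = 7.659414
CI = T_est +/- z * SE_est, so width = 2 * z * SE_est = 2 * 2.576 * 7.659414
Width = 39.4613

39.4613


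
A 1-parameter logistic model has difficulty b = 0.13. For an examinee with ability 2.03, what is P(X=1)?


theta - b = 2.03 - 0.13 = 1.9
exp(-(theta - b)) = exp(-1.9) = 0.1496
P = 1 / (1 + 0.1496)
P = 0.8699

0.8699


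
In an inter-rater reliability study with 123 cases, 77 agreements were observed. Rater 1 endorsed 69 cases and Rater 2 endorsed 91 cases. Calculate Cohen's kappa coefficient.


P_o = 77/123 = 0.626016
P_e = (69*91 + 54*32) / 15129 = 0.529248
kappa = (P_o - P_e) / (1 - P_e)
kappa = (0.626016 - 0.529248) / (1 - 0.529248)
kappa = 0.2056

0.2056


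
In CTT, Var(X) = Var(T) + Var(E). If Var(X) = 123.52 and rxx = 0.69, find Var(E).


var_true = rxx * var_obs = 0.69 * 123.52 = 85.2288
var_error = var_obs - var_true
var_error = 123.52 - 85.2288
var_error = 38.2912

38.2912


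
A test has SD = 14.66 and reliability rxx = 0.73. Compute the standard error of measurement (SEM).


SEM = SD * sqrt(1 - rxx)
SEM = 14.66 * sqrt(1 - 0.73)
SEM = 14.66 * sqrt(0.27) = 14.66 * 0.519615
SEM = 7.6176

7.6176


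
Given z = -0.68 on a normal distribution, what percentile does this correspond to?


CDF(z) = 0.5 * (1 + erf(z/sqrt(2)))
erf(-0.4808) = -0.5035
CDF = 0.2483
Percentile rank = 0.2483 * 100 = 24.83

24.83


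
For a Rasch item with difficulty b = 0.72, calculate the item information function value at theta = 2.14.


P = 1/(1+exp(-(2.14-0.72))) = 0.8053
I = P*(1-P) = 0.8053 * 0.1947
I = 0.1568

0.1568


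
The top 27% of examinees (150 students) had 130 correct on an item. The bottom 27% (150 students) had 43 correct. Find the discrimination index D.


p_upper = 130/150 = 0.8667
p_lower = 43/150 = 0.2867
D = 0.8667 - 0.2867 = 0.58

0.58


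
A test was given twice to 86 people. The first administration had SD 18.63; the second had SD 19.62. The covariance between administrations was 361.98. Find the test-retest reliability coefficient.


r = cov(X,Y) / (SD_X * SD_Y)
r = 361.98 / (18.63 * 19.62)
r = 361.98 / 365.5206
r = 0.9903

0.9903


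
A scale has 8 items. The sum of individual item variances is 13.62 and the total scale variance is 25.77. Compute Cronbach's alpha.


alpha = (k/(k-1)) * (1 - sum(si^2)/s_total^2)
= (8/7) * (1 - 13.62/25.77)
alpha = 0.5388

0.5388


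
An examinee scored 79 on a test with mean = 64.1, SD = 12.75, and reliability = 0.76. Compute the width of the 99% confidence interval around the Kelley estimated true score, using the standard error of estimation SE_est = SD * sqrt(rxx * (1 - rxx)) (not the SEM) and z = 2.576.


True score estimate = 0.76*79 + 0.24*64.1 = 75.424
SE_est = SD * sqrt(rxx * (1 - rxx)) = 12.75 * sqrt(0.76 * 0.24) = 12.75 * sqrt(0.1824) = 5.44531
CI = T_est +/- z * SE_est, so width = 2 * z * SE_est = 2 * 2.576 * 5.44531
Width = 28.0542

28.0542


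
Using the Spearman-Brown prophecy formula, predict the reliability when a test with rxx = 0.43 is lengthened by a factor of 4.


r_new = (n * rxx) / (1 + (n-1) * rxx)
r_new = (4 * 0.43) / (1 + 3 * 0.43)
r_new = 1.72 / 2.29
r_new = 0.7511

0.7511


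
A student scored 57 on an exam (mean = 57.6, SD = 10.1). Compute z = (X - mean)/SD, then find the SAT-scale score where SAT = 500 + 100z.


z = (X - mean) / SD = (57 - 57.6) / 10.1
z = -0.6 / 10.1
z = -0.0594
SAT-scale = SAT = 500 + 100z
Carry z at full precision (z = -0.6 / 10.1) into the conversion:
SAT-scale = 500 + 100 * (-0.6 / 10.1) = 500 + -60 / 10.1
SAT-scale = 500 + -5.9406
SAT-scale = 494.0594

494.0594


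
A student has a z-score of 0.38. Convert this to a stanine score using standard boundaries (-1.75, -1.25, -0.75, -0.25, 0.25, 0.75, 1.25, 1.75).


Stanine boundaries: [-1.75, -1.25, -0.75, -0.25, 0.25, 0.75, 1.25, 1.75]
z = 0.38
Check each boundary:
  z >= -1.75 -> could be stanine 2
  z >= -1.25 -> could be stanine 3
  z >= -0.75 -> could be stanine 4
  z >= -0.25 -> could be stanine 5
  z >= 0.25 -> could be stanine 6
  z < 0.75
  z < 1.25
  z < 1.75
Highest qualifying boundary gives stanine = 6

6


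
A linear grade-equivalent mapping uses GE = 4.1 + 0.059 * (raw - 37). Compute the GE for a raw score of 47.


raw - median = 47 - 37 = 10
slope * diff = 0.059 * 10 = 0.59
GE = 4.1 + 0.59
GE = 4.69

4.69


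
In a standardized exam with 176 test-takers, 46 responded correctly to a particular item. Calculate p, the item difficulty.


Item difficulty p = number correct / total examinees
p = 46 / 176
p = 0.2614

0.2614


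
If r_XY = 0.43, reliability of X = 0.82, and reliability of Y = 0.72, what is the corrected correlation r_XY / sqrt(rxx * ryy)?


r_corrected = rxy / sqrt(rxx * ryy)
= 0.43 / sqrt(0.82 * 0.72)
= 0.43 / sqrt(0.5904)
= 0.43 / 0.768375
r_corrected = 0.5596

0.5596


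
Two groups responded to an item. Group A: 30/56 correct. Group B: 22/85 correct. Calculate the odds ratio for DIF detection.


Odds_A = 30/26 = 1.1538
Odds_B = 22/63 = 0.3492
OR = Odds_A / Odds_B = 1.1538 / 0.3492
Exactly, OR = (30 * 63) / (26 * 22) = 1890 / 572
OR = 3.3042

3.3042


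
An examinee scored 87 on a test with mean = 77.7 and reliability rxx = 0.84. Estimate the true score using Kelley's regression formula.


T_est = rxx * X + (1 - rxx) * mean
T_est = 0.84 * 87 + 0.16 * 77.7
T_est = 73.08 + 12.432
T_est = 85.512

85.512


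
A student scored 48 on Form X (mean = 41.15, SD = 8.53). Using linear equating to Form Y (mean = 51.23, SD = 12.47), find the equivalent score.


slope = SD_Y / SD_X = 12.47 / 8.53 ~ 1.4619
intercept = mean_Y - slope * mean_X = 51.23 - (12.47 / 8.53) * 41.15 ~ -8.9272
Y = slope * X + intercept. To avoid rounding drift from the rounded slope/intercept, evaluate the equivalent form Y = mean_Y + SD_Y * (X - mean_X) / SD_X at full precision:
Y = 51.23 + 12.47 * (48 - 41.15) / 8.53
Y = 51.23 + 12.47 * 6.85 / 8.53
Y = 51.23 + 85.4195 / 8.53
Y = 51.23 + 10.014
Y = 61.244

61.244


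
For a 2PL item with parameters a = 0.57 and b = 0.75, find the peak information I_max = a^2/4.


For 2PL, max info at theta = b = 0.75
I_max = a^2 / 4 = 0.57^2 / 4
= 0.3249 / 4
I_max = 0.0812

0.0812


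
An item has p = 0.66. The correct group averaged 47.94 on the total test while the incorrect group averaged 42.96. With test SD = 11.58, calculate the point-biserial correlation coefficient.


q = 1 - p = 0.34
rpb = ((M1 - M0) / SD) * sqrt(p * q)
rpb = ((47.94 - 42.96) / 11.58) * sqrt(0.66 * 0.34)
rpb = 0.2037

0.2037


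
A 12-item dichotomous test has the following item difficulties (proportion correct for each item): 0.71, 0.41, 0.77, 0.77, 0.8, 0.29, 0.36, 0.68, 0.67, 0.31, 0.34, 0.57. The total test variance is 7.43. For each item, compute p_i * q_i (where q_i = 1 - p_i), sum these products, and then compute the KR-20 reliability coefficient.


For each item, compute p_i * q_i:
  Item 1: 0.71 * 0.29 = 0.2059
  Item 2: 0.41 * 0.59 = 0.2419
  Item 3: 0.77 * 0.23 = 0.1771
  Item 4: 0.77 * 0.23 = 0.1771
  Item 5: 0.8 * 0.2 = 0.16
  Item 6: 0.29 * 0.71 = 0.2059
  Item 7: 0.36 * 0.64 = 0.2304
  Item 8: 0.68 * 0.32 = 0.2176
  Item 9: 0.67 * 0.33 = 0.2211
  Item 10: 0.31 * 0.69 = 0.2139
  Item 11: 0.34 * 0.66 = 0.2244
  Item 12: 0.57 * 0.43 = 0.2451
Sum(p_i * q_i) = 0.2059 + 0.2419 + 0.1771 + 0.1771 + 0.16 + 0.2059 + 0.2304 + 0.2176 + 0.2211 + 0.2139 + 0.2244 + 0.2451 = 2.5204
KR-20 = (k/(k-1)) * (1 - Sum(p_i*q_i) / Var_total)
= (12/11) * (1 - 2.5204/7.43)
= 1.0909 * 0.6608
KR-20 = 0.7209

0.7209


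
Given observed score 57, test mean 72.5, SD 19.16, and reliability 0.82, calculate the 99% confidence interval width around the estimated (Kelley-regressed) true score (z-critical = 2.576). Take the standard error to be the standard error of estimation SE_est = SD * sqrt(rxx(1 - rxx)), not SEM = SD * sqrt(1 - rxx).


True score estimate = 0.82*57 + 0.18*72.5 = 59.79
SE_est = SD * sqrt(rxx * (1 - rxx)) = 19.16 * sqrt(0.82 * 0.18) = 19.16 * sqrt(0.1476) = 7.361032
CI = T_est +/- z * SE_est, so width = 2 * z * SE_est = 2 * 2.576 * 7.361032
Width = 37.924

37.924


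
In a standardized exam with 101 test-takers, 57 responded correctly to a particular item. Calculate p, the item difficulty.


Item difficulty p = number correct / total examinees
p = 57 / 101
p = 0.5644

0.5644


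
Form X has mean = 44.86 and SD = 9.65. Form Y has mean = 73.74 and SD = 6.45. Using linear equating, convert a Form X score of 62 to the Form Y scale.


slope = SD_Y / SD_X = 6.45 / 9.65 ~ 0.6684
intercept = mean_Y - slope * mean_X = 73.74 - (6.45 / 9.65) * 44.86 ~ 43.7559
Y = slope * X + intercept. To avoid rounding drift from the rounded slope/intercept, evaluate the equivalent form Y = mean_Y + SD_Y * (X - mean_X) / SD_X at full precision:
Y = 73.74 + 6.45 * (62 - 44.86) / 9.65
Y = 73.74 + 6.45 * 17.14 / 9.65
Y = 73.74 + 110.553 / 9.65
Y = 73.74 + 11.4563
Y = 85.1963

85.1963


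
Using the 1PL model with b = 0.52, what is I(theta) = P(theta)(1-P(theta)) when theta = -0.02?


P = 1/(1+exp(-(-0.02-0.52))) = 0.3682
I = P*(1-P) = 0.3682 * 0.6318
I = 0.2326

0.2326


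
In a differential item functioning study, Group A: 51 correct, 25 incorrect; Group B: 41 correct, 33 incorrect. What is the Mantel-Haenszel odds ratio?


Odds_A = 51/25 = 2.04
Odds_B = 41/33 = 1.2424
OR = Odds_A / Odds_B = 2.04 / 1.2424
Exactly, OR = (51 * 33) / (25 * 41) = 1683 / 1025
OR = 1.642

1.642


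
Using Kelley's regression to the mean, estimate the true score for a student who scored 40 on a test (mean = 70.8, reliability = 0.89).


T_est = rxx * X + (1 - rxx) * mean
T_est = 0.89 * 40 + 0.11 * 70.8
T_est = 35.6 + 7.788
T_est = 43.388

43.388


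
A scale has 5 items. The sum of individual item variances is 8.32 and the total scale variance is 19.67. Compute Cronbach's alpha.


alpha = (k/(k-1)) * (1 - sum(si^2)/s_total^2)
= (5/4) * (1 - 8.32/19.67)
alpha = 0.7213

0.7213


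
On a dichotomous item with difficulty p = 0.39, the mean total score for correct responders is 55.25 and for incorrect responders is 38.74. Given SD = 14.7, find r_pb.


q = 1 - p = 0.61
rpb = ((M1 - M0) / SD) * sqrt(p * q)
rpb = ((55.25 - 38.74) / 14.7) * sqrt(0.39 * 0.61)
rpb = 0.5478

0.5478


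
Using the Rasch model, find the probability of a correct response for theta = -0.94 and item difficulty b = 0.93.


theta - b = -0.94 - 0.93 = -1.87
exp(-(theta - b)) = exp(1.87) = 6.4883
P = 1 / (1 + 6.4883)
P = 0.1335

0.1335


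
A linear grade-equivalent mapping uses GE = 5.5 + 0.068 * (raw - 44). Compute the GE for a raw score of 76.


raw - median = 76 - 44 = 32
slope * diff = 0.068 * 32 = 2.176
GE = 5.5 + 2.176
GE = 7.676

7.676


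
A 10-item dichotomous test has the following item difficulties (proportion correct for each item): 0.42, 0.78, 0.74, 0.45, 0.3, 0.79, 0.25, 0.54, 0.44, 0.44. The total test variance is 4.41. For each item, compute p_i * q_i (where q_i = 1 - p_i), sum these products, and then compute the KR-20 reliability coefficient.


For each item, compute p_i * q_i:
  Item 1: 0.42 * 0.58 = 0.2436
  Item 2: 0.78 * 0.22 = 0.1716
  Item 3: 0.74 * 0.26 = 0.1924
  Item 4: 0.45 * 0.55 = 0.2475
  Item 5: 0.3 * 0.7 = 0.21
  Item 6: 0.79 * 0.21 = 0.1659
  Item 7: 0.25 * 0.75 = 0.1875
  Item 8: 0.54 * 0.46 = 0.2484
  Item 9: 0.44 * 0.56 = 0.2464
  Item 10: 0.44 * 0.56 = 0.2464
Sum(p_i * q_i) = 0.2436 + 0.1716 + 0.1924 + 0.2475 + 0.21 + 0.1659 + 0.1875 + 0.2484 + 0.2464 + 0.2464 = 2.1597
KR-20 = (k/(k-1)) * (1 - Sum(p_i*q_i) / Var_total)
= (10/9) * (1 - 2.1597/4.41)
= 1.1111 * 0.5103
KR-20 = 0.567

0.567


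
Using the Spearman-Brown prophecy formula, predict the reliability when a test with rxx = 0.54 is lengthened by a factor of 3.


r_new = (n * rxx) / (1 + (n-1) * rxx)
r_new = (3 * 0.54) / (1 + 2 * 0.54)
r_new = 1.62 / 2.08
r_new = 0.7788

0.7788


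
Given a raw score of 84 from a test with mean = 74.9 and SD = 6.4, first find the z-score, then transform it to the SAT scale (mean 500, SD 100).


z = (X - mean) / SD = (84 - 74.9) / 6.4
z = 9.1 / 6.4
z = 1.4219
SAT-scale = SAT = 500 + 100z
Carry z at full precision (z = 9.1 / 6.4) into the conversion:
SAT-scale = 500 + 100 * (9.1 / 6.4) = 500 + 910 / 6.4
SAT-scale = 500 + 142.1875
SAT-scale = 642.1875

642.1875


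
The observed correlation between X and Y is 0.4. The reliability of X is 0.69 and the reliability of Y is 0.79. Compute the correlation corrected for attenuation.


r_corrected = rxy / sqrt(rxx * ryy)
= 0.4 / sqrt(0.69 * 0.79)
= 0.4 / sqrt(0.5451)
= 0.4 / 0.738309
r_corrected = 0.5418

0.5418


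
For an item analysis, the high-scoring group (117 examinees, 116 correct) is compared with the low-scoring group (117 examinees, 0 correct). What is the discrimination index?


p_upper = 116/117 = 0.9915
p_lower = 0/117 = 0.0
D = 0.9915 - 0.0 = 0.9915

0.9915


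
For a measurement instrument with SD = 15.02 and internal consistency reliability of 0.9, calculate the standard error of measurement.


SEM = SD * sqrt(1 - rxx)
SEM = 15.02 * sqrt(1 - 0.9)
SEM = 15.02 * sqrt(0.1) = 15.02 * 0.316228
SEM = 4.7497

4.7497


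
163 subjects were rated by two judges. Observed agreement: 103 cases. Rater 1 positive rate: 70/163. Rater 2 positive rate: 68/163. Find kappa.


P_o = 103/163 = 0.631902
P_e = (70*68 + 93*95) / 26569 = 0.511687
kappa = (P_o - P_e) / (1 - P_e)
kappa = (0.631902 - 0.511687) / (1 - 0.511687)
kappa = 0.2462

0.2462


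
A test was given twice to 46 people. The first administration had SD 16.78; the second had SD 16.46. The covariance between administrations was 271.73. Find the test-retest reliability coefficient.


r = cov(X,Y) / (SD_X * SD_Y)
r = 271.73 / (16.78 * 16.46)
r = 271.73 / 276.1988
r = 0.9838

0.9838
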